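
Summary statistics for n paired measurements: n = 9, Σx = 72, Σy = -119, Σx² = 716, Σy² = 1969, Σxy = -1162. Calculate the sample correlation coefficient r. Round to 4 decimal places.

S_xy = nΣxy − ΣxΣy = 9·(-1162) − 72·(-119) = -10458 − (-8568) = -1890
S_xx = nΣx² − (Σx)² = 9·716 − 72² = 6444 − 5184 = 1260
S_yy = nΣy² − (Σy)² = 9·1969 − (-119)² = 17721 − 14161 = 3560
r = S_xy / √(S_xx·S_yy) = -1890 / √(1260·3560) = -1890 / √4485600 = -1890 / 2117.9235 = -0.8924

-0.8924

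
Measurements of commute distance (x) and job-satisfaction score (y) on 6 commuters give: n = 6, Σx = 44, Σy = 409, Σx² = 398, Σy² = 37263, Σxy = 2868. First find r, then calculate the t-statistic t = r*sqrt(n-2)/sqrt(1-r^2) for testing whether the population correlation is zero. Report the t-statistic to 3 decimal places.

-0.316

S_xy = nΣxy − ΣxΣy = 6·2868 − 44·409 = 17208 − 17996 = -788
S_xx = nΣx² − (Σx)² = 6·398 − 44² = 2388 − 1936 = 452
S_yy = nΣy² − (Σy)² = 6·37263 − 409² = 223578 − 167281 = 56297
r = S_xy / √(S_xx·S_yy) = -788 / √(452·56297) = -788 / √25446244 = -788 / 5044.4270 = -0.1562
t = r·√(n−2)/√(1−r²) = -0.1562·√4 / √(1−0.024398) = -0.312400 / 0.987726 = -0.316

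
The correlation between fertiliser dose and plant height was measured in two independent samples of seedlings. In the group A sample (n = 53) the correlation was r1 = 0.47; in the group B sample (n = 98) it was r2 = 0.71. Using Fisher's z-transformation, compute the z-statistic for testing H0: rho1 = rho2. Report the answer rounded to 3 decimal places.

-2.158

Fisher z-transforms: z1 = atanh(0.47) = 0.510070, z2 = atanh(0.71) = 0.887184; difference d = -0.377114
Var(d) = 1/50 + 1/95 = 0.0200000 + 0.0105263 = 0.0305263
z = d/√Var(d) = -0.377114 / √0.0305263 = -0.377114 / 0.174718 = -2.158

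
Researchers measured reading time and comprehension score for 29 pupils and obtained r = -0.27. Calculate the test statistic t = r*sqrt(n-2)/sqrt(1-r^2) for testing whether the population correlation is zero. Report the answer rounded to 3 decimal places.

1 − r² = 1 − 0.0729 = 0.9271;  √(1−r²) = 0.962860
√(n−2) = √27 = 5.196152
t = r·√(n−2)/√(1−r²) = -0.27 · 5.196152 / 0.962860 = -1.457

-1.457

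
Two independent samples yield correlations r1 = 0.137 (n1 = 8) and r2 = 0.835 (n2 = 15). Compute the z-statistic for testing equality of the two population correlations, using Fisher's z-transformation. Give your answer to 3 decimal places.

-2.004

Fisher z-transforms: z1 = atanh(0.137) = 0.137867, z2 = atanh(0.835) = 1.204427; difference d = -1.066560
Var(d) = 1/5 + 1/12 = 0.2000000 + 0.0833333 = 0.2833333
z = d/√Var(d) = -1.066560 / √0.2833333 = -1.066560 / 0.532291 = -2.004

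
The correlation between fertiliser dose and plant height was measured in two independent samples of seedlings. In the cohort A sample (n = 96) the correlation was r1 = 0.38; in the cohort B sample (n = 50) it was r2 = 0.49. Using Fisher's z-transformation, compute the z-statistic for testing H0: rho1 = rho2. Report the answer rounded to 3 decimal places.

Fisher z-transforms: z1 = atanh(0.38) = 0.400060, z2 = atanh(0.49) = 0.536060; difference d = -0.136000
Var(d) = 1/93 + 1/47 = 0.0107527 + 0.0212766 = 0.0320293
z = d/√Var(d) = -0.136000 / √0.0320293 = -0.136000 / 0.178967 = -0.760

-0.760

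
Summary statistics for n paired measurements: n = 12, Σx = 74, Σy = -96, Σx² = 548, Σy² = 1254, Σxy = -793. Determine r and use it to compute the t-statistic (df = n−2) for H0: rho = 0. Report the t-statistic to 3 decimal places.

-9.868

S_xy = nΣxy − ΣxΣy = 12·(-793) − 74·(-96) = -9516 − (-7104) = -2412
S_xx = nΣx² − (Σx)² = 12·548 − 74² = 6576 − 5476 = 1100
S_yy = nΣy² − (Σy)² = 12·1254 − (-96)² = 15048 − 9216 = 5832
r = S_xy / √(S_xx·S_yy) = -2412 / √(1100·5832) = -2412 / √6415200 = -2412 / 2532.8245 = -0.9523
t = r·√(n−2)/√(1−r²) = -0.9523·√10 / √(1−0.906875) = -3.011437 / 0.305164 = -9.868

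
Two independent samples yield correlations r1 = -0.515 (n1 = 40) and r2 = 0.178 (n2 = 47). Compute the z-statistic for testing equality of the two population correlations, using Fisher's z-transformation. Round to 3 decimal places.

-3.360

Fisher z-transforms: z1 = atanh(-0.515) = -0.569511, z2 = atanh(0.178) = 0.179916; difference d = -0.749427
Var(d) = 1/37 + 1/44 = 0.0270270 + 0.0227273 = 0.0497543
z = d/√Var(d) = -0.749427 / √0.0497543 = -0.749427 / 0.223057 = -3.360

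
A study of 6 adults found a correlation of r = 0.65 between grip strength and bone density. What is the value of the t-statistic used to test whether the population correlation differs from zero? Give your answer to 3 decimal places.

t = r·√(n−2) / √(1−r²) with r = 0.65, n = 6
  = 0.65·√4 / √(1 − 0.4225)
  = 0.65·2.000000 / 0.759934
  = 1.300000 / 0.759934 = 1.711

1.711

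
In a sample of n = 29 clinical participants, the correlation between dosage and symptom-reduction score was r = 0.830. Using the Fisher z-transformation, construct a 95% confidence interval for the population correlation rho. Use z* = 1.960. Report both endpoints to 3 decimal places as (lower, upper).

Fisher z: z_r = atanh(r) = ½·ln((1+0.830)/(1−0.830)) = 1.188136
SE(z) = 1/√(n−3) = 1/√26 = 0.196116
95% ⇒ z* = 1.960; margin = 1.960·0.196116 = 0.384387
CI on z-scale: (0.803749, 1.572523)
Back-transform: tanh(0.803749) = 0.666127, tanh(1.572523) = 0.917426

(0.666, 0.917)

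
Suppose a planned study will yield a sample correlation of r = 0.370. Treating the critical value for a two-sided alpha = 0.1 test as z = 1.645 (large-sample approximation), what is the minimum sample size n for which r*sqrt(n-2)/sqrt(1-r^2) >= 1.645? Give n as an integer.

r√(n−2)/√(1−r²) ≥ 1.645  ⇔  n−2 ≥ (1.645)²·(1−r²)/r²
(1−r²)/r² = (1−0.136900)/0.136900 = 6.3046
n ≥ 2 + 2.706025·6.3046 = 2 + 17.0604 = 19.0604
⌈19.0604⌉ = 20

20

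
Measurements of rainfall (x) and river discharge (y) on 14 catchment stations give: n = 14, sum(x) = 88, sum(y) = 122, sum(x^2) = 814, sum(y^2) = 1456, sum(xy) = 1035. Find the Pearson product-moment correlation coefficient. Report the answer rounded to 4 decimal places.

Numerator: nΣxy − (Σx)(Σy) = 14·1035 − (88)(122) = 3754
Denominator: √[(nΣx²−(Σx)²)(nΣy²−(Σy)²)]
  nΣx²−(Σx)² = 14·814 − 7744 = 3652;  nΣy²−(Σy)² = 14·1456 − 14884 = 5500
  √(3652·5500) = √20086000 = 4481.7407
r = 3754 / 4481.7407 = 0.8376

0.8376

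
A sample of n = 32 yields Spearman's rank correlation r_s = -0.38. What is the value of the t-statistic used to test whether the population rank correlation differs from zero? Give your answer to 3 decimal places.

1 − r_s² = 1 − 0.1444 = 0.8556;  √(1−r_s²) = 0.924986
√(n−2) = √30 = 5.477226
t = r_s·√(n−2)/√(1−r_s²) = -0.38 · 5.477226 / 0.924986 = -2.250

-2.250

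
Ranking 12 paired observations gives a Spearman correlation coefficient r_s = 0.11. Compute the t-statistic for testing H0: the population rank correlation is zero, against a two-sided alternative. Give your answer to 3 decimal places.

1 − r_s² = 1 − 0.0121 = 0.9879;  √(1−r_s²) = 0.993932
√(n−2) = √10 = 3.162278
t = r_s·√(n−2)/√(1−r_s²) = 0.11 · 3.162278 / 0.993932 = 0.350

0.350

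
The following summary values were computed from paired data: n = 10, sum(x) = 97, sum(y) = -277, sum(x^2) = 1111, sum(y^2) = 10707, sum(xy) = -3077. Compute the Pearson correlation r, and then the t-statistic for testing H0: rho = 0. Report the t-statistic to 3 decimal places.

-1.829

Numerator: nΣxy − (Σx)(Σy) = 10·(-3077) − (97)(-277) = -3901
Denominator: √[(nΣx²−(Σx)²)(nΣy²−(Σy)²)]
  nΣx²−(Σx)² = 10·1111 − 9409 = 1701;  nΣy²−(Σy)² = 10·10707 − 76729 = 30341
  √(1701·30341) = √51610041 = 7184.0129
r = -3901 / 7184.0129 = -0.5430
t = r·√(n−2)/√(1−r²) = -0.5430·√8 / √(1−0.294849) = -1.535836 / 0.839733 = -1.829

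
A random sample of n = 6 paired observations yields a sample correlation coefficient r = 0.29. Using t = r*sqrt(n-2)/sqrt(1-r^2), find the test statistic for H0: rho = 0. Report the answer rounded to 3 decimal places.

0.606

1 − r² = 1 − 0.0841 = 0.9159;  √(1−r²) = 0.957027
√(n−2) = √4 = 2.000000
t = r·√(n−2)/√(1−r²) = 0.29 · 2.000000 / 0.957027 = 0.606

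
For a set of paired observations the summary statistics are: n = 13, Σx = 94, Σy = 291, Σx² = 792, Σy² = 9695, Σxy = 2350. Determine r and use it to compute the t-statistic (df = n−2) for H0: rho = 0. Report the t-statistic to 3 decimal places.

S_xy = nΣxy − ΣxΣy = 13·2350 − 94·291 = 30550 − 27354 = 3196
S_xx = nΣx² − (Σx)² = 13·792 − 94² = 10296 − 8836 = 1460
S_yy = nΣy² − (Σy)² = 13·9695 − 291² = 126035 − 84681 = 41354
r = S_xy / √(S_xx·S_yy) = 3196 / √(1460·41354) = 3196 / √60376840 = 3196 / 7770.2535 = 0.4113
t = r·√(n−2)/√(1−r²) = 0.4113·√11 / √(1−0.169168) = 1.364128 / 0.911500 = 1.497

1.497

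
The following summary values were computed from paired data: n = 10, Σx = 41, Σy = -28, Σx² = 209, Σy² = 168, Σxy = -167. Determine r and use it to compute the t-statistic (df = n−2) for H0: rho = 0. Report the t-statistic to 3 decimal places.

-4.816

S_xy = nΣxy − ΣxΣy = 10·(-167) − 41·(-28) = -1670 − (-1148) = -522
S_xx = nΣx² − (Σx)² = 10·209 − 41² = 2090 − 1681 = 409
S_yy = nΣy² − (Σy)² = 10·168 − (-28)² = 1680 − 784 = 896
r = S_xy / √(S_xx·S_yy) = -522 / √(409·896) = -522 / √366464 = -522 / 605.3627 = -0.8623
t = r·√(n−2)/√(1−r²) = -0.8623·√8 / √(1−0.743561) = -2.438953 / 0.506398 = -4.816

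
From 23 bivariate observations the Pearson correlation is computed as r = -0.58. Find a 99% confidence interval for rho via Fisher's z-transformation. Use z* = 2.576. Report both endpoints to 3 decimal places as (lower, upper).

(-0.845, -0.086)

Fisher z: z_r = atanh(r) = ½·ln((1+(-0.58))/(1−(-0.58))) = -0.662463
SE(z) = 1/√(n−3) = 1/√20 = 0.223607
99% ⇒ z* = 2.576; margin = 2.576·0.223607 = 0.576012
CI on z-scale: (-1.238475, -0.086451)
Back-transform: tanh(-1.238475) = -0.845020, tanh(-0.086451) = -0.086236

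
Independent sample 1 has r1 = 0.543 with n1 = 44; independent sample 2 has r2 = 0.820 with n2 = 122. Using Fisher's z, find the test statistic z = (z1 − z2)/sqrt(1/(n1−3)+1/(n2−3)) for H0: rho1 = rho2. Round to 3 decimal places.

Fisher z-transforms: z1 = atanh(0.543) = 0.608400, z2 = atanh(0.820) = 1.156817; difference d = -0.548417
Var(d) = 1/41 + 1/119 = 0.0243902 + 0.0084034 = 0.0327936
z = d/√Var(d) = -0.548417 / √0.0327936 = -0.548417 / 0.181090 = -3.028

-3.028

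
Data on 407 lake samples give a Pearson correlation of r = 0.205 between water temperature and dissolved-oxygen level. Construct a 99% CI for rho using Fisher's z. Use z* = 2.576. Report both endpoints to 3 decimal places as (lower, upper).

(0.080, 0.324)

z_r = atanh(0.205) = 0.207946;  SE = 1/√(n−3) = 1/√404 = 0.049752
z-limits: 0.207946 ± 2.576·0.049752 = 0.207946 ± 0.128161 = [0.079785, 0.336107]
ρ-limits: (tanh 0.079785, tanh 0.336107) = (0.080, 0.324)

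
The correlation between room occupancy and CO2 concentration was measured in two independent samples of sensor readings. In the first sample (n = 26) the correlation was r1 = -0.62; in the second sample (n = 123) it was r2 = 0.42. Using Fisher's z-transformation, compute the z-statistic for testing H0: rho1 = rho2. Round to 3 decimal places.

-5.152

Fisher z-transforms: z1 = atanh(-0.62) = -0.725005, z2 = atanh(0.42) = 0.447692; difference d = -1.172697
Var(d) = 1/23 + 1/120 = 0.0434783 + 0.0083333 = 0.0518116
z = d/√Var(d) = -1.172697 / √0.0518116 = -1.172697 / 0.227622 = -5.152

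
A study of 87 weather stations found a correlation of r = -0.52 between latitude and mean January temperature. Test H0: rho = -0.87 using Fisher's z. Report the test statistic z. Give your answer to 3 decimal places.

6.936

Fisher z: atanh(-0.52) = -0.576340, atanh(-0.87) = -1.333080
z = (z_r − z_0)·√(n−3) = (-0.576340 − (-1.333080))·√84 = 0.756740 · 9.165151 = 6.936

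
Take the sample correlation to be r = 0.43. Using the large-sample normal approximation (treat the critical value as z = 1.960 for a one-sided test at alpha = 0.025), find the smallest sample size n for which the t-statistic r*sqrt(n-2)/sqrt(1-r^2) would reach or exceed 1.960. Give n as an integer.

19

r√(n−2)/√(1−r²) ≥ 1.960  ⇔  n−2 ≥ (1.960)²·(1−r²)/r²
(1−r²)/r² = (1−0.1849)/0.1849 = 4.4083
n ≥ 2 + 3.8416·4.4083 = 2 + 16.9349 = 18.9349
⌈18.9349⌉ = 19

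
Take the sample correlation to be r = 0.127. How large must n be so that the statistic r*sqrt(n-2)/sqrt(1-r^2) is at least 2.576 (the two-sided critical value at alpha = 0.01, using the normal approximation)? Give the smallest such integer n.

r√(n−2)/√(1−r²) ≥ 2.576  ⇔  n−2 ≥ (2.576)²·(1−r²)/r²
(1−r²)/r² = (1−0.016129)/0.016129 = 61.0001
n ≥ 2 + 6.635776·61.0001 = 2 + 404.7830 = 406.7830
⌈406.7830⌉ = 407

407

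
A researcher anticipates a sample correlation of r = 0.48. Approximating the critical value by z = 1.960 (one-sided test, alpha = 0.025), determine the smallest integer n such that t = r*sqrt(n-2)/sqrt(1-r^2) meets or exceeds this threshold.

15

r√(n−2)/√(1−r²) ≥ 1.960  ⇔  n−2 ≥ (1.960)²·(1−r²)/r²
(1−r²)/r² = (1−0.2304)/0.2304 = 3.3403
n ≥ 2 + 3.8416·3.3403 = 2 + 12.8321 = 14.8321
⌈14.8321⌉ = 15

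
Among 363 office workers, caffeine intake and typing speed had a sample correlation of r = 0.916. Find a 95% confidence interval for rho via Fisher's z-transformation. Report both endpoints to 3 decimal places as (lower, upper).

(0.898, 0.931)

Fisher z: z_r = atanh(r) = ½·ln((1+0.916)/(1−0.916)) = 1.563589
SE(z) = 1/√(n−3) = 1/√360 = 0.052705
95% ⇒ z* = 1.960; margin = 1.960·0.052705 = 0.103302
CI on z-scale: (1.460287, 1.666891)
Back-transform: tanh(1.460287) = 0.897708, tanh(1.666891) = 0.931139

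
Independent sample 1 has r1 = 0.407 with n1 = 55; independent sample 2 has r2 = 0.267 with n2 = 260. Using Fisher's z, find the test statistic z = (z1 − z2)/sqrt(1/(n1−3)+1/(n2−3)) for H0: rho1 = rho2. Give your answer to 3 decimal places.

z1 = atanh(0.407) = 0.432010,  z2 = atanh(0.267) = 0.273631
SE = √(1/(n1−3) + 1/(n2−3)) = √(1/52 + 1/257) = √(0.0192308 + 0.0038911) = √0.0231219 = 0.152059
z = (z1 − z2)/SE = (0.432010 − 0.273631) / 0.152059 = 0.158379 / 0.152059 = 1.042

1.042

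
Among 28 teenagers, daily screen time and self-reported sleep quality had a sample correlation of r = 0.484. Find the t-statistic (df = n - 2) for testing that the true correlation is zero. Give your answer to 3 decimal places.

2.820

1 − r² = 1 − 0.234256 = 0.765744;  √(1−r²) = 0.875068
√(n−2) = √26 = 5.099020
t = r·√(n−2)/√(1−r²) = 0.484 · 5.099020 / 0.875068 = 2.820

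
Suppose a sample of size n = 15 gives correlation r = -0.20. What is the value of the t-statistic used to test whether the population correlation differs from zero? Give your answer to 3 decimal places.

1 − r² = 1 − 0.0400 = 0.9600;  √(1−r²) = 0.979796
√(n−2) = √13 = 3.605551
t = r·√(n−2)/√(1−r²) = -0.20 · 3.605551 / 0.979796 = -0.736

-0.736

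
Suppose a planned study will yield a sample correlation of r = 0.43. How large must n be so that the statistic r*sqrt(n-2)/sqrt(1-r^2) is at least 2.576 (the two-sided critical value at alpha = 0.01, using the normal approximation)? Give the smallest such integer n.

32

Need r·√(n−2)/√(1−r²) ≥ 2.576
√(n−2) ≥ 2.576·√(1−0.1849) / 0.43 = 2.576·0.902829 / 0.43 = 5.4086
n−2 ≥ 29.2530  ⇒  n ≥ 31.2530
Smallest integer n = 32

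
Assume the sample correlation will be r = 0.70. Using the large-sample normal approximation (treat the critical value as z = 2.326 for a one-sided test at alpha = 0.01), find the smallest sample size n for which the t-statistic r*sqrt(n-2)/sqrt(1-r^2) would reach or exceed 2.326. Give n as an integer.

8

Need r·√(n−2)/√(1−r²) ≥ 2.326
√(n−2) ≥ 2.326·√(1−0.4900) / 0.70 = 2.326·0.714143 / 0.70 = 2.3730
n−2 ≥ 5.6311  ⇒  n ≥ 7.6311
Smallest integer n = 8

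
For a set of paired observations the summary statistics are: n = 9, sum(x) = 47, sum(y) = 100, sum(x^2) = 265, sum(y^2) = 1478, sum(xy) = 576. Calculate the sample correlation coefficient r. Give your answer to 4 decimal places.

0.6349

S_xy = nΣxy − ΣxΣy = 9·576 − 47·100 = 5184 − 4700 = 484
S_xx = nΣx² − (Σx)² = 9·265 − 47² = 2385 − 2209 = 176
S_yy = nΣy² − (Σy)² = 9·1478 − 100² = 13302 − 10000 = 3302
r = S_xy / √(S_xx·S_yy) = 484 / √(176·3302) = 484 / √581152 = 484 / 762.3333 = 0.6349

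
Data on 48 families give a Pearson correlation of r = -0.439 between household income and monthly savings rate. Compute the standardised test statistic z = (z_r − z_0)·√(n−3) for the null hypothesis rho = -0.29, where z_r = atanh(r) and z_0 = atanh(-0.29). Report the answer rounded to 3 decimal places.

z_r = atanh(-0.439) = -0.470991,  z_0 = atanh(-0.29) = -0.298566
SE = 1/√(n−3) = 1/√45 = 0.149071
z = (z_r − z_0)/SE = (-0.470991 − (-0.298566)) / 0.149071 = -0.172425 / 0.149071 = -1.157

-1.157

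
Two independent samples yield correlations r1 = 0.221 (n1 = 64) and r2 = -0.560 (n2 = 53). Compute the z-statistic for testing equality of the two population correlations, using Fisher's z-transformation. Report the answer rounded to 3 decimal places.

4.495

Fisher z-transforms: z1 = atanh(0.221) = 0.224707, z2 = atanh(-0.560) = -0.632833; difference d = 0.857540
Var(d) = 1/61 + 1/50 = 0.0163934 + 0.0200000 = 0.0363934
z = d/√Var(d) = 0.857540 / √0.0363934 = 0.857540 / 0.190771 = 4.495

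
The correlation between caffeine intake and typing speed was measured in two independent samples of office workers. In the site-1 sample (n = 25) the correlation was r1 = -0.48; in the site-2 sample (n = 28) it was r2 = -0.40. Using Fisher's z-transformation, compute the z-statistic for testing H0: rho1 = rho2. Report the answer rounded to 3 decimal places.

Fisher z-transforms: z1 = atanh(-0.48) = -0.522984, z2 = atanh(-0.40) = -0.423649; difference d = -0.099335
Var(d) = 1/22 + 1/25 = 0.0454545 + 0.0400000 = 0.0854545
z = d/√Var(d) = -0.099335 / √0.0854545 = -0.099335 / 0.292326 = -0.340

-0.340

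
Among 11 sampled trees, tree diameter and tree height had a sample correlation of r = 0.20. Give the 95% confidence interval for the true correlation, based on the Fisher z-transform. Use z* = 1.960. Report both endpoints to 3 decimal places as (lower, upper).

(-0.454, 0.714)

Fisher z: z_r = atanh(r) = ½·ln((1+0.20)/(1−0.20)) = 0.202733
SE(z) = 1/√(n−3) = 1/√8 = 0.353553
95% ⇒ z* = 1.960; margin = 1.960·0.353553 = 0.692964
CI on z-scale: (-0.490231, 0.895697)
Back-transform: tanh(-0.490231) = -0.454400, tanh(0.895697) = 0.714196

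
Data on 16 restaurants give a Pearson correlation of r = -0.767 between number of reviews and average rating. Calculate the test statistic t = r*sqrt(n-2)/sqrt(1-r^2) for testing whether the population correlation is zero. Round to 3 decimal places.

t = r·√(n−2) / √(1−r²) with r = -0.767, n = 16
  = -0.767·√14 / √(1 − 0.588289)
  = -0.767·3.741657 / 0.641647
  = -2.869851 / 0.641647 = -4.473

-4.473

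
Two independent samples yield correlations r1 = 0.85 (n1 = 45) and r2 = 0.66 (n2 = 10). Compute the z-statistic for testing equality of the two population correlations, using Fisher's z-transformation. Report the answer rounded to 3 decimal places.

1.135

z1 = atanh(0.85) = 1.256153,  z2 = atanh(0.66) = 0.792814
SE = √(1/(n1−3) + 1/(n2−3)) = √(1/42 + 1/7) = √(0.0238095 + 0.1428571) = √0.1666666 = 0.408248
z = (z1 − z2)/SE = (1.256153 − 0.792814) / 0.408248 = 0.463339 / 0.408248 = 1.135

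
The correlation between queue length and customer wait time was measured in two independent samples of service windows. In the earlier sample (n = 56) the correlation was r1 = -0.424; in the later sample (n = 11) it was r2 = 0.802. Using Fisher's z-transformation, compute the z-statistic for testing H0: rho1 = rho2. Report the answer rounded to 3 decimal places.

-4.104

z1 = atanh(-0.424) = -0.452559,  z2 = atanh(0.802) = 1.104193
SE = √(1/(n1−3) + 1/(n2−3)) = √(1/53 + 1/8) = √(0.0188679 + 0.1250000) = √0.1438679 = 0.379299
z = (z1 − z2)/SE = (-0.452559 − 1.104193) / 0.379299 = -1.556752 / 0.379299 = -4.104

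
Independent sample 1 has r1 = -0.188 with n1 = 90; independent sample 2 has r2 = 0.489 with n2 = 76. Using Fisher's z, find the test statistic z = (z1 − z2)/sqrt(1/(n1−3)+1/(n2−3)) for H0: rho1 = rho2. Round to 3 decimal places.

-4.568

Fisher z-transforms: z1 = atanh(-0.188) = -0.190263, z2 = atanh(0.489) = 0.534745; difference d = -0.725008
Var(d) = 1/87 + 1/73 = 0.0114943 + 0.0136986 = 0.0251929
z = d/√Var(d) = -0.725008 / √0.0251929 = -0.725008 / 0.158723 = -4.568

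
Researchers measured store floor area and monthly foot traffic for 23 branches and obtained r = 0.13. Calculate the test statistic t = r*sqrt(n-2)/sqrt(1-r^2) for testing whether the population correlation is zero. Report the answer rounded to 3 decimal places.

0.601

t = r·√(n−2) / √(1−r²) with r = 0.13, n = 23
  = 0.13·√21 / √(1 − 0.0169)
  = 0.13·4.582576 / 0.991514
  = 0.595735 / 0.991514 = 0.601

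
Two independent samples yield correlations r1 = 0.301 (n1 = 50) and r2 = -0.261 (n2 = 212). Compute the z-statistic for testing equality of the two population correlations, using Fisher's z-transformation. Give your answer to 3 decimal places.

3.579

z1 = atanh(0.301) = 0.310619,  z2 = atanh(-0.261) = -0.267181
SE = √(1/(n1−3) + 1/(n2−3)) = √(1/47 + 1/209) = √(0.0212766 + 0.0047847) = √0.0260613 = 0.161435
z = (z1 − z2)/SE = (0.310619 − (-0.267181)) / 0.161435 = 0.577800 / 0.161435 = 3.579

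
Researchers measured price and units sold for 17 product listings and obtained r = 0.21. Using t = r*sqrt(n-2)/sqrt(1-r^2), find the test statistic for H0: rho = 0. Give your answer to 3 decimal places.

0.832

1 − r² = 1 − 0.0441 = 0.9559;  √(1−r²) = 0.977701
√(n−2) = √15 = 3.872983
t = r·√(n−2)/√(1−r²) = 0.21 · 3.872983 / 0.977701 = 0.832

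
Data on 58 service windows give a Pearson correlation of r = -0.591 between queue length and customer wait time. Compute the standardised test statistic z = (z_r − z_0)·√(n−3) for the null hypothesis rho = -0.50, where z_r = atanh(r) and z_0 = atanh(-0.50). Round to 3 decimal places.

Fisher z: atanh(-0.591) = -0.679201, atanh(-0.50) = -0.549306
z = (z_r − z_0)·√(n−3) = (-0.679201 − (-0.549306))·√55 = -0.129895 · 7.416198 = -0.963

-0.963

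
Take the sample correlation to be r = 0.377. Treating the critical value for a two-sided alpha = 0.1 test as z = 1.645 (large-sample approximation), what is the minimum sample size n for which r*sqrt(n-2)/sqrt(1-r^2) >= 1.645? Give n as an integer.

19

r√(n−2)/√(1−r²) ≥ 1.645  ⇔  n−2 ≥ (1.645)²·(1−r²)/r²
(1−r²)/r² = (1−0.142129)/0.142129 = 6.0359
n ≥ 2 + 2.706025·6.0359 = 2 + 16.3333 = 18.3333
⌈18.3333⌉ = 19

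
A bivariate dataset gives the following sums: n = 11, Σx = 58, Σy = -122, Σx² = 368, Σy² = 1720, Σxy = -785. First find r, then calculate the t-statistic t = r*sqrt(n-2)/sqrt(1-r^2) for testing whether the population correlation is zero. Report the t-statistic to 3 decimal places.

-8.140

S_xy = nΣxy − ΣxΣy = 11·(-785) − 58·(-122) = -8635 − (-7076) = -1559
S_xx = nΣx² − (Σx)² = 11·368 − 58² = 4048 − 3364 = 684
S_yy = nΣy² − (Σy)² = 11·1720 − (-122)² = 18920 − 14884 = 4036
r = S_xy / √(S_xx·S_yy) = -1559 / √(684·4036) = -1559 / √2760624 = -1559 / 1661.5126 = -0.9383
t = r·√(n−2)/√(1−r²) = -0.9383·√9 / √(1−0.880407) = -2.814900 / 0.345822 = -8.140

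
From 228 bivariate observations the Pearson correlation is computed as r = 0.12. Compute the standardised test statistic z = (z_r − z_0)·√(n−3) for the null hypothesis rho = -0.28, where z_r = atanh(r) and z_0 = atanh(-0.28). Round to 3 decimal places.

z_r = atanh(0.12) = 0.120581,  z_0 = atanh(-0.28) = -0.287682
SE = 1/√(n−3) = 1/√225 = 0.066667
z = (z_r − z_0)/SE = (0.120581 − (-0.287682)) / 0.066667 = 0.408263 / 0.066667 = 6.124

6.124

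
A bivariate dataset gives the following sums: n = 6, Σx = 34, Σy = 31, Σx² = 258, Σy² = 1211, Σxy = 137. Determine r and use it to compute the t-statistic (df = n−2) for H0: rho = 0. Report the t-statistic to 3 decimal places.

-0.298

Numerator: nΣxy − (Σx)(Σy) = 6·137 − (34)(31) = -232
Denominator: √[(nΣx²−(Σx)²)(nΣy²−(Σy)²)]
  nΣx²−(Σx)² = 6·258 − 1156 = 392;  nΣy²−(Σy)² = 6·1211 − 961 = 6305
  √(392·6305) = √2471560 = 1572.1196
r = -232 / 1572.1196 = -0.1476
t = r·√(n−2)/√(1−r²) = -0.1476·√4 / √(1−0.021786) = -0.295200 / 0.989047 = -0.298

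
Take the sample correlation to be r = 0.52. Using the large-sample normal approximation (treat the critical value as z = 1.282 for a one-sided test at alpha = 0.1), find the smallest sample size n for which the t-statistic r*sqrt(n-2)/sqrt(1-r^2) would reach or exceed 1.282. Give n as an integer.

7

Need r·√(n−2)/√(1−r²) ≥ 1.282
√(n−2) ≥ 1.282·√(1−0.2704) / 0.52 = 1.282·0.854166 / 0.52 = 2.1058
n−2 ≥ 4.4344  ⇒  n ≥ 6.4344
Smallest integer n = 7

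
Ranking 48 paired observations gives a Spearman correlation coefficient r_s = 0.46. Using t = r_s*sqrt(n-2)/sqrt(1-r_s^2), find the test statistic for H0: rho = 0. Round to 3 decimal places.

1 − r_s² = 1 − 0.2116 = 0.7884;  √(1−r_s²) = 0.887919
√(n−2) = √46 = 6.782330
t = r_s·√(n−2)/√(1−r_s²) = 0.46 · 6.782330 / 0.887919 = 3.514

3.514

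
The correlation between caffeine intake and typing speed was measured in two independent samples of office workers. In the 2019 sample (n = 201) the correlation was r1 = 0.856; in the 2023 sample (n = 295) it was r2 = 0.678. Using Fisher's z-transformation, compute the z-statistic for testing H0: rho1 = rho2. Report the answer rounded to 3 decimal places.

4.918

z1 = atanh(0.856) = 1.278183,  z2 = atanh(0.678) = 0.825403
SE = √(1/(n1−3) + 1/(n2−3)) = √(1/198 + 1/292) = √(0.0050505 + 0.0034247) = √0.0084752 = 0.092061
z = (z1 − z2)/SE = (1.278183 − 0.825403) / 0.092061 = 0.452780 / 0.092061 = 4.918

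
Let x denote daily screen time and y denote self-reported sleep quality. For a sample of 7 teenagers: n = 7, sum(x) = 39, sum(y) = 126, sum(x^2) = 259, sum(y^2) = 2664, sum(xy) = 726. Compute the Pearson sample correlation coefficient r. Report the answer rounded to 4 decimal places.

0.1867

S_xy = nΣxy − ΣxΣy = 7·726 − 39·126 = 5082 − 4914 = 168
S_xx = nΣx² − (Σx)² = 7·259 − 39² = 1813 − 1521 = 292
S_yy = nΣy² − (Σy)² = 7·2664 − 126² = 18648 − 15876 = 2772
r = S_xy / √(S_xx·S_yy) = 168 / √(292·2772) = 168 / √809424 = 168 / 899.6799 = 0.1867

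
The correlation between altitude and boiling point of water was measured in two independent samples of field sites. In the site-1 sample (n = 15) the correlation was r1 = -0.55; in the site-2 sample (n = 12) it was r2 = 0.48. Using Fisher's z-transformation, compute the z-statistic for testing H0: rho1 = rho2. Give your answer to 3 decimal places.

z1 = atanh(-0.55) = -0.618381,  z2 = atanh(0.48) = 0.522984
SE = √(1/(n1−3) + 1/(n2−3)) = √(1/12 + 1/9) = √(0.0833333 + 0.1111111) = √0.1944444 = 0.440959
z = (z1 − z2)/SE = (-0.618381 − 0.522984) / 0.440959 = -1.141365 / 0.440959 = -2.588

-2.588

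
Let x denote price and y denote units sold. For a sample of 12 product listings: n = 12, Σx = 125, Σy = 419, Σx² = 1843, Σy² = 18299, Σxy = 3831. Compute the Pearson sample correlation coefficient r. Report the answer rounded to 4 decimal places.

-0.3788

S_xy = nΣxy − ΣxΣy = 12·3831 − 125·419 = 45972 − 52375 = -6403
S_xx = nΣx² − (Σx)² = 12·1843 − 125² = 22116 − 15625 = 6491
S_yy = nΣy² − (Σy)² = 12·18299 − 419² = 219588 − 175561 = 44027
r = S_xy / √(S_xx·S_yy) = -6403 / √(6491·44027) = -6403 / √285779257 = -6403 / 16905.0069 = -0.3788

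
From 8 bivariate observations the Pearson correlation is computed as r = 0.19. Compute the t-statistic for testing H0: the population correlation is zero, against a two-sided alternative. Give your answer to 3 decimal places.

t = r·√(n−2) / √(1−r²) with r = 0.19, n = 8
  = 0.19·√6 / √(1 − 0.0361)
  = 0.19·2.449490 / 0.981784
  = 0.465403 / 0.981784 = 0.474

0.474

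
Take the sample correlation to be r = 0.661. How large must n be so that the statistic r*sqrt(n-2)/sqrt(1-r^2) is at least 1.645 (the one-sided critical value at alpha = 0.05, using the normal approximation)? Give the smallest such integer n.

Need r·√(n−2)/√(1−r²) ≥ 1.645
√(n−2) ≥ 1.645·√(1−0.436921) / 0.661 = 1.645·0.750386 / 0.661 = 1.8675
n−2 ≥ 3.4876  ⇒  n ≥ 5.4876
Smallest integer n = 6

6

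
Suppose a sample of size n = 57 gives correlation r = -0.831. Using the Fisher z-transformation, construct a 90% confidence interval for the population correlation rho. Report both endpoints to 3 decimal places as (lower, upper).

(-0.889, -0.748)

z_r = atanh(-0.831) = -1.191359;  SE = 1/√(n−3) = 1/√54 = 0.136083
z-limits: -1.191359 ± 1.645·0.136083 = -1.191359 ± 0.223857 = [-1.415216, -0.967502]
ρ-limits: (tanh -1.415216, tanh -0.967502) = (-0.889, -0.748)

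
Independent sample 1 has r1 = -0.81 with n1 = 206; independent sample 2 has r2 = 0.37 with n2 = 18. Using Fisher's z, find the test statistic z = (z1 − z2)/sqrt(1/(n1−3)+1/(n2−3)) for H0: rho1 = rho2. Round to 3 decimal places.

-5.664

Fisher z-transforms: z1 = atanh(-0.81) = -1.127029, z2 = atanh(0.37) = 0.388423; difference d = -1.515452
Var(d) = 1/203 + 1/15 = 0.0049261 + 0.0666667 = 0.0715928
z = d/√Var(d) = -1.515452 / √0.0715928 = -1.515452 / 0.267568 = -5.664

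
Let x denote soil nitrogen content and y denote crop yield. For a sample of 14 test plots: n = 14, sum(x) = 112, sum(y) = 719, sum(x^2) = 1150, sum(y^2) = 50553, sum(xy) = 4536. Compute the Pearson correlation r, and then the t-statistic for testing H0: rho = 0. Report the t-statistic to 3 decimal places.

-2.992

Numerator: nΣxy − (Σx)(Σy) = 14·4536 − (112)(719) = -17024
Denominator: √[(nΣx²−(Σx)²)(nΣy²−(Σy)²)]
  nΣx²−(Σx)² = 14·1150 − 12544 = 3556;  nΣy²−(Σy)² = 14·50553 − 516961 = 190781
  √(3556·190781) = √678417236 = 26046.4438
r = -17024 / 26046.4438 = -0.6536
t = r·√(n−2)/√(1−r²) = -0.6536·√12 / √(1−0.427193) = -2.264137 / 0.756840 = -2.992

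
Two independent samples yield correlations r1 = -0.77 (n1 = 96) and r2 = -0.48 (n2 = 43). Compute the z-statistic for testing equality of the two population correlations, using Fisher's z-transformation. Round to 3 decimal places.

z1 = atanh(-0.77) = -1.020328,  z2 = atanh(-0.48) = -0.522984
SE = √(1/(n1−3) + 1/(n2−3)) = √(1/93 + 1/40) = √(0.0107527 + 0.0250000) = √0.0357527 = 0.189084
z = (z1 − z2)/SE = (-1.020328 − (-0.522984)) / 0.189084 = -0.497344 / 0.189084 = -2.630

-2.630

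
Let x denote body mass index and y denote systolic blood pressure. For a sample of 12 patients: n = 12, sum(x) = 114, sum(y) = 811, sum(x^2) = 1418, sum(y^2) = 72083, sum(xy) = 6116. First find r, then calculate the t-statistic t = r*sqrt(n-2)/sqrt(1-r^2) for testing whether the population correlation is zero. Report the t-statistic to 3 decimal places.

S_xy = nΣxy − ΣxΣy = 12·6116 − 114·811 = 73392 − 92454 = -19062
S_xx = nΣx² − (Σx)² = 12·1418 − 114² = 17016 − 12996 = 4020
S_yy = nΣy² − (Σy)² = 12·72083 − 811² = 864996 − 657721 = 207275
r = S_xy / √(S_xx·S_yy) = -19062 / √(4020·207275) = -19062 / √833245500 = -19062 / 28865.9921 = -0.6604
t = r·√(n−2)/√(1−r²) = -0.6604·√10 / √(1−0.436128) = -2.088368 / 0.750914 = -2.781

-2.781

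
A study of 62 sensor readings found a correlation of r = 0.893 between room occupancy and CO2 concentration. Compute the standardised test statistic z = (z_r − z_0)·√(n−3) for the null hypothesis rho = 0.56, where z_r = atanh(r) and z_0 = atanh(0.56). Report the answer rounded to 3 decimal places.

Fisher z: atanh(0.893) = 1.436545, atanh(0.56) = 0.632833
z = (z_r − z_0)·√(n−3) = (1.436545 − 0.632833)·√59 = 0.803712 · 7.681146 = 6.173

6.173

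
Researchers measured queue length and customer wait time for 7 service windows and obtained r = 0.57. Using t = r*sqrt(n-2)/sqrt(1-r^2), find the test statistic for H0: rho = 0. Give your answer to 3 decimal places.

1.551

1 − r² = 1 − 0.3249 = 0.6751;  √(1−r²) = 0.821645
√(n−2) = √5 = 2.236068
t = r·√(n−2)/√(1−r²) = 0.57 · 2.236068 / 0.821645 = 1.551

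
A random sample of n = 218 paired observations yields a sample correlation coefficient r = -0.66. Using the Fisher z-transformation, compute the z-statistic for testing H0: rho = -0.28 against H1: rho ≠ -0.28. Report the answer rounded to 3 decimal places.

z_r = atanh(-0.66) = -0.792814,  z_0 = atanh(-0.28) = -0.287682
SE = 1/√(n−3) = 1/√215 = 0.068199
z = (z_r − z_0)/SE = (-0.792814 − (-0.287682)) / 0.068199 = -0.505132 / 0.068199 = -7.407

-7.407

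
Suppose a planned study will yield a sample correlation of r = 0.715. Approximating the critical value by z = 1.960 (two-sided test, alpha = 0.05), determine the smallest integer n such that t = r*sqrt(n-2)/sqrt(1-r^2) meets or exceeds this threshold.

r√(n−2)/√(1−r²) ≥ 1.960  ⇔  n−2 ≥ (1.960)²·(1−r²)/r²
(1−r²)/r² = (1−0.511225)/0.511225 = 0.9561
n ≥ 2 + 3.8416·0.9561 = 2 + 3.6730 = 5.6730
⌈5.6730⌉ = 6

6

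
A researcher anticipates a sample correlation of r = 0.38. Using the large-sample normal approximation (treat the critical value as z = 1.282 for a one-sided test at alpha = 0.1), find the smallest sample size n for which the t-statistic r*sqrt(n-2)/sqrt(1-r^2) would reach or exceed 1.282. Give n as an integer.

12

r√(n−2)/√(1−r²) ≥ 1.282  ⇔  n−2 ≥ (1.282)²·(1−r²)/r²
(1−r²)/r² = (1−0.1444)/0.1444 = 5.9252
n ≥ 2 + 1.643524·5.9252 = 2 + 9.7382 = 11.7382
⌈11.7382⌉ = 12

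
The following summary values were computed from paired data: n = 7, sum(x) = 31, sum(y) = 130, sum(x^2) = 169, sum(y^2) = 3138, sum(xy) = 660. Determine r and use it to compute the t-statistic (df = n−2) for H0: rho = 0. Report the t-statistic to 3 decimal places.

1.497

S_xy = nΣxy − ΣxΣy = 7·660 − 31·130 = 4620 − 4030 = 590
S_xx = nΣx² − (Σx)² = 7·169 − 31² = 1183 − 961 = 222
S_yy = nΣy² − (Σy)² = 7·3138 − 130² = 21966 − 16900 = 5066
r = S_xy / √(S_xx·S_yy) = 590 / √(222·5066) = 590 / √1124652 = 590 / 1060.4961 = 0.5563
t = r·√(n−2)/√(1−r²) = 0.5563·√5 / √(1−0.309470) = 1.243925 / 0.830981 = 1.497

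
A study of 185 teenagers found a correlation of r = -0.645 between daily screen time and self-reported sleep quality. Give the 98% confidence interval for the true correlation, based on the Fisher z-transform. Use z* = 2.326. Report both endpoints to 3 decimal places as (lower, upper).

z_r = atanh(-0.645) = -0.766689;  SE = 1/√(n−3) = 1/√182 = 0.074125
z-limits: -0.766689 ± 2.326·0.074125 = -0.766689 ± 0.172415 = [-0.939104, -0.594274]
ρ-limits: (tanh -0.939104, tanh -0.594274) = (-0.735, -0.533)

(-0.735, -0.533)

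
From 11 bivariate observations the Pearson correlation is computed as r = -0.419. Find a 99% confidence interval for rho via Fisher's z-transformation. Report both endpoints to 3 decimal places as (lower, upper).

(-0.876, 0.434)

z_r = atanh(-0.419) = -0.446478;  SE = 1/√(n−3) = 1/√8 = 0.353553
z-limits: -0.446478 ± 2.576·0.353553 = -0.446478 ± 0.910753 = [-1.357231, 0.464275]
ρ-limits: (tanh -1.357231, tanh 0.464275) = (-0.876, 0.434)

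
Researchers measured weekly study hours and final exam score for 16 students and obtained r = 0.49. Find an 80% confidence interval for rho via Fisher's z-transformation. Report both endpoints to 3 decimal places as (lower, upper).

(0.179, 0.712)

Fisher z: z_r = atanh(r) = ½·ln((1+0.49)/(1−0.49)) = 0.536060
SE(z) = 1/√(n−3) = 1/√13 = 0.277350
80% ⇒ z* = 1.282; margin = 1.282·0.277350 = 0.355563
CI on z-scale: (0.180497, 0.891623)
Back-transform: tanh(0.180497) = 0.178562, tanh(0.891623) = 0.712194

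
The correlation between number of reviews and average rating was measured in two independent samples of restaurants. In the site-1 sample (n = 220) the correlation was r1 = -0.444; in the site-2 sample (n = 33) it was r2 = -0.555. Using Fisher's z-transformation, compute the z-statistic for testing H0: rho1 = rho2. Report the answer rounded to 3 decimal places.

z1 = atanh(-0.444) = -0.477202,  z2 = atanh(-0.555) = -0.625578
SE = √(1/(n1−3) + 1/(n2−3)) = √(1/217 + 1/30) = √(0.0046083 + 0.0333333) = √0.0379416 = 0.194786
z = (z1 − z2)/SE = (-0.477202 − (-0.625578)) / 0.194786 = 0.148376 / 0.194786 = 0.762

0.762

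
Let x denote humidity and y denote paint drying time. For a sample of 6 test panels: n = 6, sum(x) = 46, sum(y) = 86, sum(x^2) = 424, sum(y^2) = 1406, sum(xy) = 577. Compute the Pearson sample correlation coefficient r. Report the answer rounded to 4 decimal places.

-0.7404

S_xy = nΣxy − ΣxΣy = 6·577 − 46·86 = 3462 − 3956 = -494
S_xx = nΣx² − (Σx)² = 6·424 − 46² = 2544 − 2116 = 428
S_yy = nΣy² − (Σy)² = 6·1406 − 86² = 8436 − 7396 = 1040
r = S_xy / √(S_xx·S_yy) = -494 / √(428·1040) = -494 / √445120 = -494 / 667.1731 = -0.7404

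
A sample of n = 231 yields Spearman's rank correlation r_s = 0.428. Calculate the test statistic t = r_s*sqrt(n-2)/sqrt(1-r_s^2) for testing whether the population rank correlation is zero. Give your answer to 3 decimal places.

7.166

1 − r_s² = 1 − 0.183184 = 0.816816;  √(1−r_s²) = 0.903779
√(n−2) = √229 = 15.132746
t = r_s·√(n−2)/√(1−r_s²) = 0.428 · 15.132746 / 0.903779 = 7.166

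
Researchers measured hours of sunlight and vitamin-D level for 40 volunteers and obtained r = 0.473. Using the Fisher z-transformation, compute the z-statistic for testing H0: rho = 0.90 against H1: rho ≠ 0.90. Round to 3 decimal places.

Fisher z: atanh(0.473) = 0.513928, atanh(0.90) = 1.472219
z = (z_r − z_0)·√(n−3) = (0.513928 − 1.472219)·√37 = -0.958291 · 6.082763 = -5.829

-5.829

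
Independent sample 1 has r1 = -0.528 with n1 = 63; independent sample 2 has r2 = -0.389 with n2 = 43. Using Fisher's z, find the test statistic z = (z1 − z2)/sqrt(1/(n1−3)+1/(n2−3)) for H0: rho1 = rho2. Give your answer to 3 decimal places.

Fisher z-transforms: z1 = atanh(-0.528) = -0.587368, z2 = atanh(-0.389) = -0.410621; difference d = -0.176747
Var(d) = 1/60 + 1/40 = 0.0166667 + 0.0250000 = 0.0416667
z = d/√Var(d) = -0.176747 / √0.0416667 = -0.176747 / 0.204124 = -0.866

-0.866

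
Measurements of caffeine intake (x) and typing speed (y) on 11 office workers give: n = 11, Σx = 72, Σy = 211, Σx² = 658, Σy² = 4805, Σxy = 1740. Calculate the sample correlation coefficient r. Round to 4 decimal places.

S_xy = nΣxy − ΣxΣy = 11·1740 − 72·211 = 19140 − 15192 = 3948
S_xx = nΣx² − (Σx)² = 11·658 − 72² = 7238 − 5184 = 2054
S_yy = nΣy² − (Σy)² = 11·4805 − 211² = 52855 − 44521 = 8334
r = S_xy / √(S_xx·S_yy) = 3948 / √(2054·8334) = 3948 / √17118036 = 3948 / 4137.3948 = 0.9542

0.9542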